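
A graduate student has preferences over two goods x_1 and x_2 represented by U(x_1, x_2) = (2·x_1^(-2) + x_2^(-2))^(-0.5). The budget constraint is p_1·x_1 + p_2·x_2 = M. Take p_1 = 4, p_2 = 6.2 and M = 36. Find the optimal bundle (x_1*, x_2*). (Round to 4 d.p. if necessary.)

MU_x_1 ∝ 2·x_1^(-3), MU_x_2 ∝ x_2^(-3), so MRS = 2·(x_2/x_1)^(3) = p_1/p_2.
Solve for the ratio: x_2/x_1 = [(1/2)·p_1/p_2]^(1/3).
Substitute x_2 = (x_2/x_1)·x_1 into the budget: x_1* = M/(p_1 + p_2·(x_2/x_1)).
Numerically x_2/x_1 = 0.685824, so x_1* = 36/(4 + 6.2·0.685824) = 4.3625 and x_2* = 0.685824·4.3625 = 2.9919.

x_1* = 4.3625, x_2* = 2.9919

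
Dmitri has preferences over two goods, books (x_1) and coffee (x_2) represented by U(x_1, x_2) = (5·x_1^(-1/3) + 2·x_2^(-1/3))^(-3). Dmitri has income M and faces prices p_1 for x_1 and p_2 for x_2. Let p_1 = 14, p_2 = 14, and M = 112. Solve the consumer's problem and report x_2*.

x_2* = 2.6772

From the CES first-order condition, (5/2)·(x_2/x_1)^(4/3) = p_1/p_2.
Hence x_2/x_1 = ((2/5)·p_1/p_2)^(1/(4/3)), i.e. raised to the 0.75 power.
With the ratio pinned down, the budget gives x_1* = M/(p_1 + p_2·(x_2/x_1)) and x_2* = (x_2/x_1)·x_1*.
Numerically x_2/x_1 = 0.502973, so x_1* = 112/(14 + 14·0.502973) = 5.3228 and x_2* = 0.502973·5.3228 = 2.6772.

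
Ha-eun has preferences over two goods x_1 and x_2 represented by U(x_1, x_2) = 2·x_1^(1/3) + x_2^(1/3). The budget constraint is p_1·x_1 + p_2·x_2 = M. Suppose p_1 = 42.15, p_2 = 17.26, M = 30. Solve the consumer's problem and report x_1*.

Substitute x_2 = (x_2/x_1)·x_1 into the budget: x_1* = M/(p_1 + p_2·(x_2/x_1)).
Numerically x_2/x_1 = 1.349243, so x_1* = 30/(42.15 + 17.26·1.349243) = 0.4584.

x_1* = 0.4584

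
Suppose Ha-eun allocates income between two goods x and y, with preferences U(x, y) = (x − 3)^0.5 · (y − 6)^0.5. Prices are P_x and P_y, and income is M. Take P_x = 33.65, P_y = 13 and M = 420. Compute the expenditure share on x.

share on x = 0.5273

This is Cobb-Douglas in (x−3, y−6): tangency gives 0.5·P_y·(y−6) = 0.5·P_x·(x−3).
After buying the subsistence bundle (3, 6), a share 0.5 of the remaining income goes to x: x* = 3 + 0.5·(M − 3P_x − 6P_y)/P_x.
Discretionary income = 420 − 3·33.65 − 6·13 = 241.05; x* = 3 + 0.5·241.05/33.65 = 6.5817; y* = 6 + 0.5·241.05/13 = 15.2712.
Expenditure on x: 33.65·6.5817 = 221.475; share = 0.5273.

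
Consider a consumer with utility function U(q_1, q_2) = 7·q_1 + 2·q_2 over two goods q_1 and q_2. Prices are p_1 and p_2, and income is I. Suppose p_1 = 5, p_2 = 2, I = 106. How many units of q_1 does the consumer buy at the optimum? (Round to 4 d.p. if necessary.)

Perfect substitutes: compare marginal utility per dollar. 7/p_1 vs 2/p_2 → 1.4 vs 1.
q_1 gives more utility per dollar, so spend all income on q_1: q_1* = I/p_1, q_2* = 0.
Numerically: q_1* = 21.2, q_2* = 0.

q_1* = 21.2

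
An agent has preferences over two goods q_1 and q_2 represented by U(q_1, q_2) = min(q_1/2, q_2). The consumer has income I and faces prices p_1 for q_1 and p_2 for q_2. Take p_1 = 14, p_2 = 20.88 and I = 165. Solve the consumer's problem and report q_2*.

q_2* = 3.3756

With perfect complements, no substitution: consume in ratio q_1:q_2 = 2:1.
Budget: p_1·q_1 + p_2·(1/2)·q_1 = I, so (2·p_1 + p_2)·q_1 = 2·I.
Demand: q_1*(p_1,p_2,I) = 2·I/(2·p_1 + p_2), q_2* = I/(2·p_1 + p_2).
Here 2·14 + 20.88 = 48.88, giving q_2* = 3.3756.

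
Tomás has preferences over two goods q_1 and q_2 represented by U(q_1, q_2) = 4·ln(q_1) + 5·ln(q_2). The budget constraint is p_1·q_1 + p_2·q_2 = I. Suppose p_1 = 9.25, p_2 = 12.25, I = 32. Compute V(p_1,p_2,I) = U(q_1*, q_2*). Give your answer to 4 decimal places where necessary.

V = 3.5828

At p_1=9.25, p_2=12.25, I=32: q_1* = 4/9·32/9.25 = 1.5375, q_2* = 1.4512.
Utility at the optimum: U(1.5375, 1.4512) = 3.5828.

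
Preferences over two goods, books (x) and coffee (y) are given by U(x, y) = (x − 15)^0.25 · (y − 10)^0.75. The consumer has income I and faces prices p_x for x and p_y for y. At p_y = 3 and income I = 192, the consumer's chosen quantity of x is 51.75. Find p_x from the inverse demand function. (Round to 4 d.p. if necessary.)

Let x' = x−15, y' = y−10. MRS = (1/3)·y'/x' = p_x/p_y.
Substituting into the budget: x* = 15 + 0.25·(I − 15·p_x − 10·p_y)/p_x, and y* = 10 + 0.75·(…)/p_y.
Set x* = 51.75 in the demand function and solve for p_x: p_x = 1.

p_x = 1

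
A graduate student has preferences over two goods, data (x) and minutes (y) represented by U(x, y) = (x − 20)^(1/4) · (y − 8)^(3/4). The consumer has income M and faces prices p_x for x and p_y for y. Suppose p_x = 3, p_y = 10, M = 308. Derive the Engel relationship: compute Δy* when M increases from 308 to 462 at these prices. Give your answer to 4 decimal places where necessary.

Δy* = 11.55

MRS = (1/3)·(y−8)/(x−20). Tangency with p_x/p_y gives y−8 = 3·(p_x/p_y)·(x−20).
Substituting into the budget: x* = 20 + 0.25·(M − 20·p_x − 8·p_y)/p_x, and y* = 8 + 0.75·(…)/p_y.
Discretionary income = 308 − 20·3 − 8·10 = 168; y* = 8 + 0.75·168/10 = 20.6.
At M' = 462: y* = 32.15. Change: 32.15 − 20.6 = 11.55.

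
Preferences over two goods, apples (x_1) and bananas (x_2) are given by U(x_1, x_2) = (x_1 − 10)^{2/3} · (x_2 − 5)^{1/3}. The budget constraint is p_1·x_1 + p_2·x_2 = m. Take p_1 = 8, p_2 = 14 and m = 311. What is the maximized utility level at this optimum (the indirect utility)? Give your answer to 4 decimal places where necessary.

V = 8.8367

MRS = 2·(x_2−5)/(x_1−10). Tangency with p_1/p_2 gives x_2−5 = (1/2)·(p_1/p_2)·(x_1−10).
After buying the subsistence bundle (10, 5), a share 2/3 of the remaining income goes to x_1: x_1* = 10 + 2/3·(m − 10p_1 − 5p_2)/p_1.
Discretionary income = 311 − 10·8 − 5·14 = 161; x_1* = 10 + 2/3·161/8 = 23.4167; x_2* = 5 + 1/3·161/14 = 8.8333.
Utility at the optimum: U(23.4167, 8.8333) = 8.8367.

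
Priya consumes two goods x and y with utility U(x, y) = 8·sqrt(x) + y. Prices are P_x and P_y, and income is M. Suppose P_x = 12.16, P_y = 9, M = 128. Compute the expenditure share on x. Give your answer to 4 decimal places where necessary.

share on x = 0.8326

Thus x* = (4·P_y/P_x)² — independent of M — with the rest of income spent on y.
Plugging in: x* = (4·9/12.16)² = 8.7647, y* = 2.3801.
Expenditure on x: 12.16·8.7647 = 106.5789; share = 0.8326.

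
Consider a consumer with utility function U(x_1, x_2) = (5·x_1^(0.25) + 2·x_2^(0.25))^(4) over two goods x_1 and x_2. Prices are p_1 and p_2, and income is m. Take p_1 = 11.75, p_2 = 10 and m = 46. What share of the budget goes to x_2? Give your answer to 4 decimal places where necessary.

Substitute x_2 = (x_2/x_1)·x_1 into the budget: x_1* = m/(p_1 + p_2·(x_2/x_1)).
Numerically x_2/x_1 = 0.365424, so x_1* = 46/(11.75 + 10·0.365424) = 2.9862 and x_2* = 0.365424·2.9862 = 1.0912.
Expenditure on x_2: 10·1.0912 = 10.9123; share = 0.2372.

share on x_2 = 0.2372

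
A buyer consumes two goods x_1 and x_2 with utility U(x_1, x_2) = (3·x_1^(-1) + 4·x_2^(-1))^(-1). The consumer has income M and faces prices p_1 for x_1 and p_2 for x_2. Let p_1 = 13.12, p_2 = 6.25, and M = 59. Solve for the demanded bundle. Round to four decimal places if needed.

Numerically x_2/x_1 = 1.673001, so x_1* = 59/(13.12 + 6.25·1.673001) = 2.5025 and x_2* = 1.673001·2.5025 = 4.1867.

x_1* = 2.5025, x_2* = 4.1867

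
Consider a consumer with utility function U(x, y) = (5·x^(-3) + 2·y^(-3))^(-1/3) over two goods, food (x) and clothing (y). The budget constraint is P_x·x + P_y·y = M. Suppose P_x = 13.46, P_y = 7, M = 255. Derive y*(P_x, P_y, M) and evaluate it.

MRS = MU_x/MU_y = (5/2)·(y/x)^(4). Set equal to P_x/P_y.
Solve for the ratio: y/x = [(2/5)·P_x/P_y]^(0.25).
Substitute y = (y/x)·x into the budget: x* = M/(P_x + P_y·(y/x)).
Numerically y/x = 0.936487, so x* = 255/(13.46 + 7·0.936487) = 12.7402 and y* = 0.936487·12.7402 = 11.931.

y* = 11.931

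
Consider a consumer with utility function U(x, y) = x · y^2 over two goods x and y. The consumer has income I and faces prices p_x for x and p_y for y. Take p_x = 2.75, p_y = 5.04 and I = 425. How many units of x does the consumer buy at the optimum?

x* = 51.5152

Demand: x*(p_x,p_y,I) = 1/3·I/p_x and y* = 2/3·I/p_y.
At p_x=2.75, p_y=5.04, I=425: x* = 1/3·425/2.75 = 51.5152.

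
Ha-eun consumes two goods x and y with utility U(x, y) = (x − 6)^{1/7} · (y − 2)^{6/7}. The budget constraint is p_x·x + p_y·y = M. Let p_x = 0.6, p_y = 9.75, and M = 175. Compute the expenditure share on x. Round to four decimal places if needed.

share on x = 0.1446

Let x' = x−6, y' = y−2. MRS = (1/6)·y'/x' = p_x/p_y.
Substituting into the budget: x* = 6 + 1/7·(M − 6·p_x − 2·p_y)/p_x, and y* = 2 + 6/7·(…)/p_y.
Discretionary income = 175 − 6·0.6 − 2·9.75 = 151.9; x* = 6 + 1/7·151.9/0.6 = 42.1667; y* = 2 + 6/7·151.9/9.75 = 15.3538.
Expenditure on x: 0.6·42.1667 = 25.3; share = 0.1446.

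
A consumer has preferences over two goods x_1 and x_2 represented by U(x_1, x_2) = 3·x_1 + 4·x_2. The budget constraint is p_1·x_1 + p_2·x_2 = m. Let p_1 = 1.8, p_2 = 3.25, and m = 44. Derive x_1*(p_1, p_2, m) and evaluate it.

x_1* = 24.4444

Linear utility — the consumer picks whichever good has higher MU/price: 3/1.8 = 1.6667 vs 4/3.25 = 1.2308.
x_1 gives more utility per dollar, so spend all income on x_1: x_1* = m/p_1, x_2* = 0.
Numerically: x_1* = 24.4444, x_2* = 0.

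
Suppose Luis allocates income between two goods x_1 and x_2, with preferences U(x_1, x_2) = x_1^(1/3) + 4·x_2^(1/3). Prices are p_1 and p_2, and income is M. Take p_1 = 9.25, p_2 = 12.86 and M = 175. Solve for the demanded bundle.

x_1* = 2.4302, x_2* = 11.8601

MU_x_1 ∝ x_1^(-2/3), MU_x_2 ∝ 4·x_2^(-2/3), so MRS = (1/4)·(x_2/x_1)^(2/3) = p_1/p_2.
Solve for the ratio: x_2/x_1 = [4·p_1/p_2]^(1.5).
Substitute x_2 = (x_2/x_1)·x_1 into the budget: x_1* = M/(p_1 + p_2·(x_2/x_1)).
Numerically x_2/x_1 = 4.880239, so x_1* = 175/(9.25 + 12.86·4.880239) = 2.4302 and x_2* = 4.880239·2.4302 = 11.8601.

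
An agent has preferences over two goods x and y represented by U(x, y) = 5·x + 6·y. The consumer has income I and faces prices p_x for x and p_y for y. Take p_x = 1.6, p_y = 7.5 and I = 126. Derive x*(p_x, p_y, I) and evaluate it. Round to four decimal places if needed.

x* = 78.75

Numerically: x* = 78.75, y* = 0.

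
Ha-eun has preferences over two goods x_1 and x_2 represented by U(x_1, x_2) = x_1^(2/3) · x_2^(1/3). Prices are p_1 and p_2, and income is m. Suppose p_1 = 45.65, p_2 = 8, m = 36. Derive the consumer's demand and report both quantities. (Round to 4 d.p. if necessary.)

x_1* = 0.5257, x_2* = 1.5

Tangency: MRS = 2·x_2/x_1 = p_1/p_2.
Rearranging, p_2·x_2 = (1/2)·p_1·x_1. Substituting into the budget gives p_1·x_1·(1 + (1/2)) = m.
Demand: x_1*(p_1,p_2,m) = 2/3·m/p_1 and x_2* = 1/3·m/p_2.
At p_1=45.65, p_2=8, m=36: x_1* = 2/3·36/45.65 = 0.5257, x_2* = 1.5.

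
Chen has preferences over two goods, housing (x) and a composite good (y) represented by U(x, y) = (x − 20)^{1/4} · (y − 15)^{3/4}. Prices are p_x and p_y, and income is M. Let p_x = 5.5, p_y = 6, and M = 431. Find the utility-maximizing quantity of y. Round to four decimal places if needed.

After buying the subsistence bundle (20, 15), a share 0.25 of the remaining income goes to x: x* = 20 + 0.25·(M − 20p_x − 15p_y)/p_x.
Discretionary income = 431 − 20·5.5 − 15·6 = 231; y* = 15 + 0.75·231/6 = 43.875.

y* = 43.875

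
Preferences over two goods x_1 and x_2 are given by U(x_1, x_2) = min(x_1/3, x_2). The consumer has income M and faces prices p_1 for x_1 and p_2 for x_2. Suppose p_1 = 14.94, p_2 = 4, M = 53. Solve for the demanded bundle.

With perfect complements, no substitution: consume in ratio x_1:x_2 = 3:1.
Budget: p_1·x_1 + p_2·(1/3)·x_1 = M, so (3·p_1 + p_2)·x_1 = 3·M.
Demand: x_1*(p_1,p_2,M) = 3·M/(3·p_1 + p_2), x_2* = M/(3·p_1 + p_2).
Here 3·14.94 + 4 = 48.82, giving x_1* = 3.2569 and x_2* = 1.0856.

x_1* = 3.2569, x_2* = 1.0856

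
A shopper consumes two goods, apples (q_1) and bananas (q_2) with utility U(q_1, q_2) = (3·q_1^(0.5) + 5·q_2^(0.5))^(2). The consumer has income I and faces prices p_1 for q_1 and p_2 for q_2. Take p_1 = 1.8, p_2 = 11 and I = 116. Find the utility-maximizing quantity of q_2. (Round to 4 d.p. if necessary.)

q_2* = 3.2955

From the CES first-order condition, (3/5)·(q_2/q_1)^(0.5) = p_1/p_2.
Solve for the ratio: q_2/q_1 = [(5/3)·p_1/p_2]^(2).
With the ratio pinned down, the budget gives q_1* = I/(p_1 + p_2·(q_2/q_1)) and q_2* = (q_2/q_1)·q_1*.
Numerically q_2/q_1 = 0.07438, so q_1* = 116/(1.8 + 11·0.07438) = 44.3056 and q_2* = 0.07438·44.3056 = 3.2955.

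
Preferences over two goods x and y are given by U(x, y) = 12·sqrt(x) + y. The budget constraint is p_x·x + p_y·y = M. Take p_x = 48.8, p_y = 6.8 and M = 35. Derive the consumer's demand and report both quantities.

Utility is quasi-linear in y; the FOC for x is 6/√x = p_x/p_y.
Solve: √x = 6·p_y/p_x, so x*(p_x,p_y) = (6·p_y/p_x)², and y* = (M − p_x·x*)/p_y.
Plugging in: x* = (6·6.8/48.8)² = 0.699, y* = 0.1307.

x* = 0.699, y* = 0.1307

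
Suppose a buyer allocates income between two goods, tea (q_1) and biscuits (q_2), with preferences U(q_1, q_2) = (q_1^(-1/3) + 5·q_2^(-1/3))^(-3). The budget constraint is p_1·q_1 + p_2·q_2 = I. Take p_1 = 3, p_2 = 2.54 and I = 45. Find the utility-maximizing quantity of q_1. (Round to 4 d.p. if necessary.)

With the ratio pinned down, the budget gives q_1* = I/(p_1 + p_2·(q_2/q_1)) and q_2* = (q_2/q_1)·q_1*.
Numerically q_2/q_1 = 3.788289, so q_1* = 45/(3 + 2.54·3.788289) = 3.5651.

q_1* = 3.5651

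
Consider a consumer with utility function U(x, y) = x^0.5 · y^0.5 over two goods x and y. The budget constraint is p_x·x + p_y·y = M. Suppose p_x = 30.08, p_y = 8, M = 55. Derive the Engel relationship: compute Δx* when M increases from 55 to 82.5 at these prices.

Δx* = 0.4571

Demand: x*(p_x,p_y,M) = 0.5·M/p_x and y* = 0.5·M/p_y.
At p_x=30.08, p_y=8, M=55: x* = 0.5·55/30.08 = 0.9142.
At M' = 82.5: x* = 1.3713. Change: 1.3713 − 0.9142 = 0.4571.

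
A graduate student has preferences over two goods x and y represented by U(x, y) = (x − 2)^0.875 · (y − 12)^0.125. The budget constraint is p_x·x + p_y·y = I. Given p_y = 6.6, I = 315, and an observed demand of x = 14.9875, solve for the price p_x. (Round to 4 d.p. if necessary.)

p_x = 14

MRS = 7·(y−12)/(x−2). Tangency with p_x/p_y gives y−12 = (1/7)·(p_x/p_y)·(x−2).
After buying the subsistence bundle (2, 12), a share 0.875 of the remaining income goes to x: x* = 2 + 0.875·(I − 2p_x − 12p_y)/p_x.
Set x* = 14.9875 in the demand function and solve for p_x: p_x = 14.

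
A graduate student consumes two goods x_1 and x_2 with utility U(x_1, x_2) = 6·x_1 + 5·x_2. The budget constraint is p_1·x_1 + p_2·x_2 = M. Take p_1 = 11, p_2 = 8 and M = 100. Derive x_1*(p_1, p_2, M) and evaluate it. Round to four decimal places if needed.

x_1* = 0

Numerically: x_1* = 0, x_2* = 12.5.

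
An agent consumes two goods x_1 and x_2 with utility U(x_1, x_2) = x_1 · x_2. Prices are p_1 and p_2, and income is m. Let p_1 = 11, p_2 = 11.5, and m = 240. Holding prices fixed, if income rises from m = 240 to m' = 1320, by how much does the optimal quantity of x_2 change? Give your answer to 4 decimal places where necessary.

MU_x_1/MU_x_2 = (x_2)/(x_1); tangency sets this equal to p_1/p_2.
So p_2·x_2 = p_1·x_1; combined with the budget, a share 0.5 of income goes to x_1.
Demand: x_1*(p_1,p_2,m) = 0.5·m/p_1 and x_2* = 0.5·m/p_2.
At p_1=11, p_2=11.5, m=240: x_2* = 0.5·240/11.5 = 10.4348.
At m' = 1320: x_2* = 57.3913. Change: 57.3913 − 10.4348 = 46.9565.

Δx_2* = 46.9565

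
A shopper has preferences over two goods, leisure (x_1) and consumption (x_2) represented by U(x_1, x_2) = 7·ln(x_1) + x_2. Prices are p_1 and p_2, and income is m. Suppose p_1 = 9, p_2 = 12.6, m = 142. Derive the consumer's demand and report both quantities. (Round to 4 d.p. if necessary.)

Set MRS = p_1/p_2: (7/x_1)/1 = p_1/p_2.
So x_1*(p_1,p_2) = 7·p_2/p_1, independent of income; and x_2* = (m − 7·p_2)/p_2.
At the given prices: x_1* = 7·12.6/9 = 9.8, and x_2* = 4.2698.

x_1* = 9.8, x_2* = 4.2698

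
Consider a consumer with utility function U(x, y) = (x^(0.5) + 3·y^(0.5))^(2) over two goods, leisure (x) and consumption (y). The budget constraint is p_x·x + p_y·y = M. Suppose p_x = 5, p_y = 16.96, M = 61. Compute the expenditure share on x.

MU_x ∝ x^(-0.5), MU_y ∝ 3·y^(-0.5), so MRS = (1/3)·(y/x)^(0.5) = p_x/p_y.
Hence y/x = (3·p_x/p_y)^(1/(0.5)), i.e. raised to the 2 power.
With the ratio pinned down, the budget gives x* = M/(p_x + p_y·(y/x)) and y* = (y/x)·x*.
Numerically y/x = 0.782223, so x* = 61/(5 + 16.96·0.782223) = 3.3394 and y* = 0.782223·3.3394 = 2.6122.
Expenditure on x: 5·3.3394 = 16.6972; share = 0.2737.

share on x = 0.2737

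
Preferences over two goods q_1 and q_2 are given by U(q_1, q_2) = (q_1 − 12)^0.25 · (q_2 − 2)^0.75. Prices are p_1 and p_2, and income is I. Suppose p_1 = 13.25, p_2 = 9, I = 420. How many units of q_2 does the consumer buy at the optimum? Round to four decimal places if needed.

q_2* = 22.25

Discretionary income = 420 − 12·13.25 − 2·9 = 243; q_2* = 2 + 0.75·243/9 = 22.25.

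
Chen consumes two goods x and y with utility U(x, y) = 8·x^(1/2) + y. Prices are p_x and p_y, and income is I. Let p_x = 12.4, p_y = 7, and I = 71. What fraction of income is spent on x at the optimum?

share on x = 0.8905

Thus x* = (4·p_y/p_x)² — independent of I — with the rest of income spent on y.
Plugging in: x* = (4·7/12.4)² = 5.0989, y* = 1.1106.
Expenditure on x: 12.4·5.0989 = 63.2258; share = 0.8905.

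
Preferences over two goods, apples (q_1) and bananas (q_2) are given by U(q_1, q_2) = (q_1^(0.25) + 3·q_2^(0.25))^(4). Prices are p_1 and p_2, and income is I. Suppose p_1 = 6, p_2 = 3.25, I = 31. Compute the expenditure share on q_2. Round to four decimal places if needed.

share on q_2 = 0.8415

MRS = MU_q_1/MU_q_2 = (1/3)·(q_2/q_1)^(0.75). Set equal to p_1/p_2.
Hence q_2/q_1 = (3·p_1/p_2)^(1/(0.75)), i.e. raised to the 4/3 power.
Substitute q_2 = (q_2/q_1)·q_1 into the budget: q_1* = I/(p_1 + p_2·(q_2/q_1)).
Numerically q_2/q_1 = 9.799085, so q_1* = 31/(6 + 3.25·9.799085) = 0.8191 and q_2* = 9.799085·0.8191 = 8.0263.
Expenditure on q_2: 3.25·8.0263 = 26.0855; share = 0.8415.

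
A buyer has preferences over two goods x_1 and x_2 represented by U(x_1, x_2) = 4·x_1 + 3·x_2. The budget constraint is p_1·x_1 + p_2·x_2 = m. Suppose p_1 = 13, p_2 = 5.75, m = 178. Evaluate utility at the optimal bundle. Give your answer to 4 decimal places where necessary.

V = 92.8696

Linear utility — the consumer picks whichever good has higher MU/price: 4/13 = 0.3077 vs 3/5.75 = 0.5217.
x_2 gives more utility per dollar, so spend all income on x_2: x_2* = m/p_2, x_1* = 0.
Numerically: x_1* = 0, x_2* = 30.9565.
Utility at the optimum: U(0, 30.9565) = 92.8696.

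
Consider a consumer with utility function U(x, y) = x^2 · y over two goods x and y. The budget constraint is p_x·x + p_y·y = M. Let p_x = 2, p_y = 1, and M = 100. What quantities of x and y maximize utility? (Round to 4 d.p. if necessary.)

x* = 33.3333, y* = 33.3333

MU_x/MU_y = (2·y)/(x); tangency sets this equal to p_x/p_y.
Rearranging, p_y·y = (1/2)·p_x·x. Substituting into the budget gives p_x·x·(1 + (1/2)) = M.
Demand: x*(p_x,p_y,M) = 2/3·M/p_x and y* = 1/3·M/p_y.
At p_x=2, p_y=1, M=100: x* = 2/3·100/2 = 33.3333, y* = 33.3333.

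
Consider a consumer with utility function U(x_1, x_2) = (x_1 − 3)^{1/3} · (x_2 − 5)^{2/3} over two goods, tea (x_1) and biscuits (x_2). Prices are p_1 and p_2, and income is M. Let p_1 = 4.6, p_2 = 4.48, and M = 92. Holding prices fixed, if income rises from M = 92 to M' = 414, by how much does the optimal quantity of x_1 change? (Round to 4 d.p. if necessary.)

Let x_1' = x_1−3, x_2' = x_2−5. MRS = (1/2)·x_2'/x_1' = p_1/p_2.
After buying the subsistence bundle (3, 5), a share 1/3 of the remaining income goes to x_1: x_1* = 3 + 1/3·(M − 3p_1 − 5p_2)/p_1.
Discretionary income = 92 − 3·4.6 − 5·4.48 = 55.8; x_1* = 3 + 1/3·55.8/4.6 = 7.0435.
At M' = 414: x_1* = 30.3768. Change: 30.3768 − 7.0435 = 23.3333.

Δx_1* = 23.3333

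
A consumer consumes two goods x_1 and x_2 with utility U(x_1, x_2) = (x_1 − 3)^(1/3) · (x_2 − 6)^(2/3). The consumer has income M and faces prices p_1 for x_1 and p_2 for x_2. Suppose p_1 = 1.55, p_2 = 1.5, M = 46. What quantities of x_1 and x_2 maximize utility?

Let x_1' = x_1−3, x_2' = x_2−6. MRS = (1/2)·x_2'/x_1' = p_1/p_2.
Substituting into the budget: x_1* = 3 + 1/3·(M − 3·p_1 − 6·p_2)/p_1, and x_2* = 6 + 2/3·(…)/p_2.
Discretionary income = 46 − 3·1.55 − 6·1.5 = 32.35; x_1* = 3 + 1/3·32.35/1.55 = 9.957; x_2* = 6 + 2/3·32.35/1.5 = 20.3778.

x_1* = 9.957, x_2* = 20.3778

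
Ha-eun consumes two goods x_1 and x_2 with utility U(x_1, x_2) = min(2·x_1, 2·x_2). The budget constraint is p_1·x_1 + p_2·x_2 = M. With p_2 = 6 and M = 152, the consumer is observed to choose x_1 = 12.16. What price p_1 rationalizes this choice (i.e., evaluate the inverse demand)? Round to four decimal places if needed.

With perfect complements, no substitution: consume in ratio x_1:x_2 = 2:2.
Budget: p_1·x_1 + p_2·x_1 = M, so (2·p_1 + 2·p_2)·x_1 = 2·M.
Demand: x_1*(p_1,p_2,M) = 2·M/(2·p_1 + 2·p_2), x_2* = 2·M/(2·p_1 + 2·p_2).
Set x_1* = 12.16 in the demand function and solve for p_1: p_1 = 6.5.

p_1 = 6.5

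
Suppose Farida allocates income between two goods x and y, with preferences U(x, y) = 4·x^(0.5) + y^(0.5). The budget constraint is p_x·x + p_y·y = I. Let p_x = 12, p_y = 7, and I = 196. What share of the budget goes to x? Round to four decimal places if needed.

share on x = 0.9032

Numerically y/x = 0.183673, so x* = 196/(12 + 7·0.183673) = 14.7527 and y* = 0.183673·14.7527 = 2.7097.
Expenditure on x: 12·14.7527 = 177.0323; share = 0.9032.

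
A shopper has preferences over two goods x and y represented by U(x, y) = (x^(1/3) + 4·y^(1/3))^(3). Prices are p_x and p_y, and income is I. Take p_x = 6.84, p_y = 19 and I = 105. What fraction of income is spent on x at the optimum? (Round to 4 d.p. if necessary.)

MRS = MU_x/MU_y = (1/4)·(y/x)^(2/3). Set equal to p_x/p_y.
Solve for the ratio: y/x = [4·p_x/p_y]^(1.5).
Substitute y = (y/x)·x into the budget: x* = I/(p_x + p_y·(y/x)).
Numerically y/x = 1.728, so x* = 105/(6.84 + 19·1.728) = 2.6467 and y* = 1.728·2.6467 = 4.5735.
Expenditure on x: 6.84·2.6467 = 18.1034; share = 0.1724.

share on x = 0.1724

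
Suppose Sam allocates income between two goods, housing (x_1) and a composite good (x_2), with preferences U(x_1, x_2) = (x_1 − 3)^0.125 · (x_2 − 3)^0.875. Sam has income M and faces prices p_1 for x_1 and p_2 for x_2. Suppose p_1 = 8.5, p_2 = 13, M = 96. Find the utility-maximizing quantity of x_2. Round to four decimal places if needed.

x_2* = 5.1202

After buying the subsistence bundle (3, 3), a share 0.125 of the remaining income goes to x_1: x_1* = 3 + 0.125·(M − 3p_1 − 3p_2)/p_1.
Discretionary income = 96 − 3·8.5 − 3·13 = 31.5; x_2* = 3 + 0.875·31.5/13 = 5.1202.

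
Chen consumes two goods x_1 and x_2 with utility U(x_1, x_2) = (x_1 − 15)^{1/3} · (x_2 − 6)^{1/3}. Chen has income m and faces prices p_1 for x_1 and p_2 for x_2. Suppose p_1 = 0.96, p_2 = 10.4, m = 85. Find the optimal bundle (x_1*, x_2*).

Discretionary income = 85 − 15·0.96 − 6·10.4 = 8.2; x_1* = 15 + 0.5·8.2/0.96 = 19.2708; x_2* = 6 + 0.5·8.2/10.4 = 6.3942.

x_1* = 19.2708, x_2* = 6.3942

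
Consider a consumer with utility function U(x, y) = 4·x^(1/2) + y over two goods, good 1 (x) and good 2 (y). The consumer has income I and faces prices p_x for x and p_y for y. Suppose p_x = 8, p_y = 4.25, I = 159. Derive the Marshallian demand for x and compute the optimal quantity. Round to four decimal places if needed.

x* = 1.1289

Plugging in: x* = (2·4.25/8)² = 1.1289.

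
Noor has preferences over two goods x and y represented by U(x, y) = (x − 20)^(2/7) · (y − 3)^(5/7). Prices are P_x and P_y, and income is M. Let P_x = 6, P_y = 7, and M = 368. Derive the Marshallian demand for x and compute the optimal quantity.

x* = 30.8095

This is Cobb-Douglas in (x−20, y−3): tangency gives 2/7·P_y·(y−3) = 5/7·P_x·(x−20).
After buying the subsistence bundle (20, 3), a share 2/7 of the remaining income goes to x: x* = 20 + 2/7·(M − 20P_x − 3P_y)/P_x.
Discretionary income = 368 − 20·6 − 3·7 = 227; x* = 20 + 2/7·227/6 = 30.8095.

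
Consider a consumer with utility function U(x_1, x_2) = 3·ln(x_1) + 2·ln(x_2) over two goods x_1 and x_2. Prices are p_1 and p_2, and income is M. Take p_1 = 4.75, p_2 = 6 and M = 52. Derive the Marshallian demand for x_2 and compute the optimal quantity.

x_2* = 3.4667

At p_1=4.75, p_2=6, M=52: x_2* = 0.4·52/6 = 3.4667.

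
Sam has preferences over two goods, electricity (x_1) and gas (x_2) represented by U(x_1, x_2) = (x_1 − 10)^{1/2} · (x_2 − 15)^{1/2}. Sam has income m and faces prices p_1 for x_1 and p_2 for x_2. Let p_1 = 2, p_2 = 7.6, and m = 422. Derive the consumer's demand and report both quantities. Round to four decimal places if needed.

This is Cobb-Douglas in (x_1−10, x_2−15): tangency gives 0.5·p_2·(x_2−15) = 0.5·p_1·(x_1−10).
Substituting into the budget: x_1* = 10 + 0.5·(m − 10·p_1 − 15·p_2)/p_1, and x_2* = 15 + 0.5·(…)/p_2.
Discretionary income = 422 − 10·2 − 15·7.6 = 288; x_1* = 10 + 0.5·288/2 = 82; x_2* = 15 + 0.5·288/7.6 = 33.9474.

x_1* = 82, x_2* = 33.9474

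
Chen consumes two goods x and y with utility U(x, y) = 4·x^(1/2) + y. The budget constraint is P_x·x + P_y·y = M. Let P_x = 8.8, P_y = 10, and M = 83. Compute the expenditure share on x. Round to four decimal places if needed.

share on x = 0.5476

Thus x* = (2·P_y/P_x)² — independent of M — with the rest of income spent on y.
Plugging in: x* = (2·10/8.8)² = 5.1653, y* = 3.7545.
Expenditure on x: 8.8·5.1653 = 45.4545; share = 0.5476.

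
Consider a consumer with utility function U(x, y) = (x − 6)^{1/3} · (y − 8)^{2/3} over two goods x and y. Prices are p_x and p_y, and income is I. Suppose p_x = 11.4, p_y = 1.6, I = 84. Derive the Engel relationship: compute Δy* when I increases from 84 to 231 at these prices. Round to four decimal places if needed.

MRS = (1/2)·(y−8)/(x−6). Tangency with p_x/p_y gives y−8 = 2·(p_x/p_y)·(x−6).
Substituting into the budget: x* = 6 + 1/3·(I − 6·p_x − 8·p_y)/p_x, and y* = 8 + 2/3·(…)/p_y.
Discretionary income = 84 − 6·11.4 − 8·1.6 = 2.8; y* = 8 + 2/3·2.8/1.6 = 9.1667.
At I' = 231: y* = 70.4167. Change: 70.4167 − 9.1667 = 61.25.

Δy* = 61.25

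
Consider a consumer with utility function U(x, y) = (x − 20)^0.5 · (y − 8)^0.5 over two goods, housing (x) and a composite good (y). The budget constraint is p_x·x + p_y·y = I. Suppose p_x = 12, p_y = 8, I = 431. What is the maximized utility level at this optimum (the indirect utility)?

V = 6.4809

After buying the subsistence bundle (20, 8), a share 0.5 of the remaining income goes to x: x* = 20 + 0.5·(I − 20p_x − 8p_y)/p_x.
Discretionary income = 431 − 20·12 − 8·8 = 127; x* = 20 + 0.5·127/12 = 25.2917; y* = 8 + 0.5·127/8 = 15.9375.
Utility at the optimum: U(25.2917, 15.9375) = 6.4809.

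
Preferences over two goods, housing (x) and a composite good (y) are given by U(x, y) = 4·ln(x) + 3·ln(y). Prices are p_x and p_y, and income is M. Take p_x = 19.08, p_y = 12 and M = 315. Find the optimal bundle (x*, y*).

MU_x/MU_y = (4·y)/(3·x); tangency sets this equal to p_x/p_y.
Rearranging, p_y·y = (3/4)·p_x·x. Substituting into the budget gives p_x·x·(1 + (3/4)) = M.
Demand: x*(p_x,p_y,M) = 4/7·M/p_x and y* = 3/7·M/p_y.
At p_x=19.08, p_y=12, M=315: x* = 4/7·315/19.08 = 9.434, y* = 11.25.

x* = 9.434, y* = 11.25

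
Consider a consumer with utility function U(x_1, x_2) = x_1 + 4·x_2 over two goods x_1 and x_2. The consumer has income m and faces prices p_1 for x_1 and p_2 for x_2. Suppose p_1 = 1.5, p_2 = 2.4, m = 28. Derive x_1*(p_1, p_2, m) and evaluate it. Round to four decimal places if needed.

x_1* = 0

Numerically: x_1* = 0, x_2* = 11.6667.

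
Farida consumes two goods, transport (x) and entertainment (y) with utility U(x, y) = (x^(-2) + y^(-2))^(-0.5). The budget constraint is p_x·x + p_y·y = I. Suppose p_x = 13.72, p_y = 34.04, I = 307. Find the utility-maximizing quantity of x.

MRS = MU_x/MU_y = (y/x)^(3). Set equal to p_x/p_y.
Solve for the ratio: y/x = [p_x/p_y]^(1/3).
With the ratio pinned down, the budget gives x* = I/(p_x + p_y·(y/x)) and y* = (y/x)·x*.
Numerically y/x = 0.738677, so x* = 307/(13.72 + 34.04·0.738677) = 7.8992.

x* = 7.8992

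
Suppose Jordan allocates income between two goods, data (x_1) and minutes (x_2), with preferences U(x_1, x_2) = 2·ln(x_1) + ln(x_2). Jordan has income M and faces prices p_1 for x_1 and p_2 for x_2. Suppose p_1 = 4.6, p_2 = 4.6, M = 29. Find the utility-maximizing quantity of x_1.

The MRS is 2·x_2/x_1. Set MRS = p_1/p_2.
So 2·p_2·x_2 = p_1·x_1; combined with the budget, a share 2/3 of income goes to x_1.
Demand: x_1*(p_1,p_2,M) = 2/3·M/p_1 and x_2* = 1/3·M/p_2.
At p_1=4.6, p_2=4.6, M=29: x_1* = 2/3·29/4.6 = 4.2029.

x_1* = 4.2029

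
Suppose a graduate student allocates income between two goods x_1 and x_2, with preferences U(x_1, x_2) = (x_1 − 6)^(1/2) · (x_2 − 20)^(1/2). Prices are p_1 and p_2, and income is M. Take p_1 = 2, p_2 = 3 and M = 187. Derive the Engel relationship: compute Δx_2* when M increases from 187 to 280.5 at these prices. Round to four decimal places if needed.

Δx_2* = 15.5833

MRS = (x_2−20)/(x_1−6). Tangency with p_1/p_2 gives x_2−20 = (p_1/p_2)·(x_1−6).
Substituting into the budget: x_1* = 6 + 0.5·(M − 6·p_1 − 20·p_2)/p_1, and x_2* = 20 + 0.5·(…)/p_2.
Discretionary income = 187 − 6·2 − 20·3 = 115; x_2* = 20 + 0.5·115/3 = 39.1667.
At M' = 280.5: x_2* = 54.75. Change: 54.75 − 39.1667 = 15.5833.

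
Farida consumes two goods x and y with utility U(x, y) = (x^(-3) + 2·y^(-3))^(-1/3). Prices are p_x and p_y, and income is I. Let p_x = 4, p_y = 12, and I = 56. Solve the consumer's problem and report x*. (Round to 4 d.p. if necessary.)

MU_x ∝ x^(-4), MU_y ∝ 2·y^(-4), so MRS = (1/2)·(y/x)^(4) = p_x/p_y.
Solve for the ratio: y/x = [2·p_x/p_y]^(0.25).
Substitute y = (y/x)·x into the budget: x* = I/(p_x + p_y·(y/x)).
Numerically y/x = 0.903602, so x* = 56/(4 + 12·0.903602) = 3.7728.

x* = 3.7728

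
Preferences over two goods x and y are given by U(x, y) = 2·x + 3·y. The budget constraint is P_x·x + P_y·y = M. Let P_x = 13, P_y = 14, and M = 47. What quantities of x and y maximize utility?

x* = 0, y* = 3.3571

Perfect substitutes: compare marginal utility per dollar. 2/P_x vs 3/P_y → 0.1538 vs 0.2143.
y gives more utility per dollar, so spend all income on y: y* = M/P_y, x* = 0.
Numerically: x* = 0, y* = 3.3571.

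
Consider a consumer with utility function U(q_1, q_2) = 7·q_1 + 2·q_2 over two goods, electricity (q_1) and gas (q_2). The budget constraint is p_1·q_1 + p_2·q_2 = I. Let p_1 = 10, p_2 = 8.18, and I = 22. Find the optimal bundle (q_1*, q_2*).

q_1* = 2.2, q_2* = 0

Linear utility — the consumer picks whichever good has higher MU/price: 7/10 = 0.7 vs 2/8.18 = 0.2445.
q_1 gives more utility per dollar, so spend all income on q_1: q_1* = I/p_1, q_2* = 0.
Numerically: q_1* = 2.2, q_2* = 0.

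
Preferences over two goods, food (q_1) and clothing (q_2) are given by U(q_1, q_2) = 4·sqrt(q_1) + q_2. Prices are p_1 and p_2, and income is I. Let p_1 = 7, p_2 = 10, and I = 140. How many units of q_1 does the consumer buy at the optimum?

Thus q_1* = (2·p_2/p_1)² — independent of I — with the rest of income spent on q_2.
Plugging in: q_1* = (2·10/7)² = 8.1633.

q_1* = 8.1633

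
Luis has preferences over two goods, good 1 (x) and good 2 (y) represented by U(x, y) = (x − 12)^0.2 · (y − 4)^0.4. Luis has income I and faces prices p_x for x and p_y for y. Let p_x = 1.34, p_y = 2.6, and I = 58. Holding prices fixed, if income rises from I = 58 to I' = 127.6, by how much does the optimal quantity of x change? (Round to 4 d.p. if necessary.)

MRS = (1/2)·(y−4)/(x−12). Tangency with p_x/p_y gives y−4 = 2·(p_x/p_y)·(x−12).
Substituting into the budget: x* = 12 + 1/3·(I − 12·p_x − 4·p_y)/p_x, and y* = 4 + 2/3·(…)/p_y.
Discretionary income = 58 − 12·1.34 − 4·2.6 = 31.52; x* = 12 + 1/3·31.52/1.34 = 19.8408.
At I' = 127.6: x* = 37.1542. Change: 37.1542 − 19.8408 = 17.3134.

Δx* = 17.3134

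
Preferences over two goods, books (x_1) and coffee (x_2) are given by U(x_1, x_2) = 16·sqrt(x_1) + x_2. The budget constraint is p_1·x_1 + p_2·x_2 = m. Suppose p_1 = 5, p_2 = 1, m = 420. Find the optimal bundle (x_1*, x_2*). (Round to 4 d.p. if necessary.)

x_1* = 2.56, x_2* = 407.2

Utility is quasi-linear in x_2; the FOC for x_1 is 8/√x_1 = p_1/p_2.
Solve: √x_1 = 8·p_2/p_1, so x_1*(p_1,p_2) = (8·p_2/p_1)², and x_2* = (m − p_1·x_1*)/p_2.
Plugging in: x_1* = (8·1/5)² = 2.56, x_2* = 407.2.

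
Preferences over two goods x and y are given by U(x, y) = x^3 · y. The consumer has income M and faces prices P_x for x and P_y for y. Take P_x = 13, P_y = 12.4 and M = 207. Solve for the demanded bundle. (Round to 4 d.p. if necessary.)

Tangency: MRS = 3·y/x = P_x/P_y.
Rearranging, P_y·y = (1/3)·P_x·x. Substituting into the budget gives P_x·x·(1 + (1/3)) = M.
Demand: x*(P_x,P_y,M) = 0.75·M/P_x and y* = 0.25·M/P_y.
At P_x=13, P_y=12.4, M=207: x* = 0.75·207/13 = 11.9423, y* = 4.1734.

x* = 11.9423, y* = 4.1734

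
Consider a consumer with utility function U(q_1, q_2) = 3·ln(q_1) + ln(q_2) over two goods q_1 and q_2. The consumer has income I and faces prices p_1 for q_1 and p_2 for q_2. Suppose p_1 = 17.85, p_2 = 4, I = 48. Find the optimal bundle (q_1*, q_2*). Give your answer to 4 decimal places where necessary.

q_1* = 2.0168, q_2* = 3

Tangency: MRS = 3·q_2/q_1 = p_1/p_2.
So 3·p_2·q_2 = p_1·q_1; combined with the budget, a share 0.75 of income goes to q_1.
Demand: q_1*(p_1,p_2,I) = 0.75·I/p_1 and q_2* = 0.25·I/p_2.
At p_1=17.85, p_2=4, I=48: q_1* = 0.75·48/17.85 = 2.0168, q_2* = 3.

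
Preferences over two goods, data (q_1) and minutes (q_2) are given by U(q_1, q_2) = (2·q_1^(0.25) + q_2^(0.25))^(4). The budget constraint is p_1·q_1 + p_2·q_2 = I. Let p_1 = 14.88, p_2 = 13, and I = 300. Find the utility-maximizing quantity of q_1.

MU_q_1 ∝ 2·q_1^(-0.75), MU_q_2 ∝ q_2^(-0.75), so MRS = 2·(q_2/q_1)^(0.75) = p_1/p_2.
Solve for the ratio: q_2/q_1 = [(1/2)·p_1/p_2]^(4/3).
With the ratio pinned down, the budget gives q_1* = I/(p_1 + p_2·(q_2/q_1)) and q_2* = (q_2/q_1)·q_1*.
Numerically q_2/q_1 = 0.47516, so q_1* = 300/(14.88 + 13·0.47516) = 14.247.

q_1* = 14.247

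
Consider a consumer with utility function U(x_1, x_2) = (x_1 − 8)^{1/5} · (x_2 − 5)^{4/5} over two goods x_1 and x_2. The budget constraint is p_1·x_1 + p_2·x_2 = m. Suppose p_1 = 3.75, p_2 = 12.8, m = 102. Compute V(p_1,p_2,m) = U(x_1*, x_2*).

V = 0.4844

After buying the subsistence bundle (8, 5), a share 0.2 of the remaining income goes to x_1: x_1* = 8 + 0.2·(m − 8p_1 − 5p_2)/p_1.
Discretionary income = 102 − 8·3.75 − 5·12.8 = 8; x_1* = 8 + 0.2·8/3.75 = 8.4267; x_2* = 5 + 0.8·8/12.8 = 5.5.
Utility at the optimum: U(8.4267, 5.5) = 0.4844.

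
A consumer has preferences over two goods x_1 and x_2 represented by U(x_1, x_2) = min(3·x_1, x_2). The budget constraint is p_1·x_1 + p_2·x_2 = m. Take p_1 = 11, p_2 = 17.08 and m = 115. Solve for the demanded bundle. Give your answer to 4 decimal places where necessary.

x_1* = 1.8477, x_2* = 5.5431

Here 11 + 3·17.08 = 62.24, giving x_1* = 1.8477 and x_2* = 5.5431.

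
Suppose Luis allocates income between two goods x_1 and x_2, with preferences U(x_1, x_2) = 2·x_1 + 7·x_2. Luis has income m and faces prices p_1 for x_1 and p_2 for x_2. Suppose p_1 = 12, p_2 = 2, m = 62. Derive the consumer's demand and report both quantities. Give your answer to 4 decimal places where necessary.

Perfect substitutes: compare marginal utility per dollar. 2/p_1 vs 7/p_2 → 0.1667 vs 3.5.
x_2 gives more utility per dollar, so spend all income on x_2: x_2* = m/p_2, x_1* = 0.
Numerically: x_1* = 0, x_2* = 31.

x_1* = 0, x_2* = 31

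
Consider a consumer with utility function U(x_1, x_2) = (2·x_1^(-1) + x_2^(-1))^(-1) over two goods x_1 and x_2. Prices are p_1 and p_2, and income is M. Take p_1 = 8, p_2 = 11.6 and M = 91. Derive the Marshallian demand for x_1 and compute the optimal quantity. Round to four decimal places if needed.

x_1* = 6.1438

With the ratio pinned down, the budget gives x_1* = M/(p_1 + p_2·(x_2/x_1)) and x_2* = (x_2/x_1)·x_1*.
Numerically x_2/x_1 = 0.58722, so x_1* = 91/(8 + 11.6·0.58722) = 6.1438.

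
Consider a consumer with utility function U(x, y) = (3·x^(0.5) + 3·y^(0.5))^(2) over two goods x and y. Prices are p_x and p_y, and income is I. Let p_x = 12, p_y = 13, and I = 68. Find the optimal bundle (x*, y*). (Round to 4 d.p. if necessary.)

From the CES first-order condition, (y/x)^(0.5) = p_x/p_y.
Solve for the ratio: y/x = [p_x/p_y]^(2).
Substitute y = (y/x)·x into the budget: x* = I/(p_x + p_y·(y/x)).
Numerically y/x = 0.852071, so x* = 68/(12 + 13·0.852071) = 2.9467 and y* = 0.852071·2.9467 = 2.5108.

x* = 2.9467, y* = 2.5108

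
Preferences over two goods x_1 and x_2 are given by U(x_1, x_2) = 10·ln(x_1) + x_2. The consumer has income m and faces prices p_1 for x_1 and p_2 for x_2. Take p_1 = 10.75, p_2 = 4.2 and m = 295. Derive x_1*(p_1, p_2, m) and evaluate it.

MU_x_1 = 10/x_1, MU_x_2 = 1. Tangency: 10/x_1 = p_1/p_2.
So x_1*(p_1,p_2) = 10·p_2/p_1, independent of income; and x_2* = (m − 10·p_2)/p_2.
At the given prices: x_1* = 10·4.2/10.75 = 3.907.

x_1* = 3.907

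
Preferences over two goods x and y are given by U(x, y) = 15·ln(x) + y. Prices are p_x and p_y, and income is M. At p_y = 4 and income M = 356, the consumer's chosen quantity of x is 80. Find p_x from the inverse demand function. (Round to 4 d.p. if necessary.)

p_x = 0.75

Set MRS = p_x/p_y: (15/x)/1 = p_x/p_y.
So x*(p_x,p_y) = 15·p_y/p_x, independent of income; and y* = (M − 15·p_y)/p_y.
Set x* = 80 in the demand function and solve for p_x: p_x = 0.75.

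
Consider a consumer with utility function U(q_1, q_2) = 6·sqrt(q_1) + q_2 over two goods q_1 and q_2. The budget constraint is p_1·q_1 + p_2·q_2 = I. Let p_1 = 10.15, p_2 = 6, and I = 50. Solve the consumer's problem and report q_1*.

Set MRS = p_1/p_2: 3·q_1^(−1/2) = p_1/p_2.
Solve: √q_1 = 3·p_2/p_1, so q_1*(p_1,p_2) = (3·p_2/p_1)², and q_2* = (I − p_1·q_1*)/p_2.
Plugging in: q_1* = (3·6/10.15)² = 3.1449.

q_1* = 3.1449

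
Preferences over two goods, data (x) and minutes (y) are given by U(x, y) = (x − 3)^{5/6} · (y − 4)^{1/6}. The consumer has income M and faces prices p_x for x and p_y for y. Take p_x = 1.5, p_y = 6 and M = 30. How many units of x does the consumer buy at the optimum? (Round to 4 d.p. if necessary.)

Substituting into the budget: x* = 3 + 5/6·(M − 3·p_x − 4·p_y)/p_x, and y* = 4 + 1/6·(…)/p_y.
Discretionary income = 30 − 3·1.5 − 4·6 = 1.5; x* = 3 + 5/6·1.5/1.5 = 3.8333.

x* = 3.8333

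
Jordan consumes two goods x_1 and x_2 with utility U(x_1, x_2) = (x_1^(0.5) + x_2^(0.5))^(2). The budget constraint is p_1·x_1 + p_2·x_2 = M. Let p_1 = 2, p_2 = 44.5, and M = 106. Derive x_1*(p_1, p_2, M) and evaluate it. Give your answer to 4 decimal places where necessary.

x_1* = 50.7204

MU_x_1 ∝ x_1^(-0.5), MU_x_2 ∝ x_2^(-0.5), so MRS = (x_2/x_1)^(0.5) = p_1/p_2.
Hence x_2/x_1 = (p_1/p_2)^(1/(0.5)), i.e. raised to the 2 power.
Substitute x_2 = (x_2/x_1)·x_1 into the budget: x_1* = M/(p_1 + p_2·(x_2/x_1)).
Numerically x_2/x_1 = 0.00202, so x_1* = 106/(2 + 44.5·0.00202) = 50.7204.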